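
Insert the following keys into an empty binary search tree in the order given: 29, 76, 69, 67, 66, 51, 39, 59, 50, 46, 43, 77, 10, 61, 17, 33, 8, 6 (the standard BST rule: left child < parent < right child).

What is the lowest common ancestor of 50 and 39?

39

Insert 29: tree is empty, so 29 becomes the root.
Insert 76: 76 > 29 → go right. Place as right child of 29.
Insert 69: 69 > 29 → go right; 69 < 76 → go left. Place as left child of 76.
Insert 67: 67 > 29 → go right; 67 < 76 → go left; 67 < 69 → go left. Place as left child of 69.
Insert 66: 66 > 29 → go right; 66 < 76 → go left; 66 < 69 → go left; 66 < 67 → go left. Place as left child of 67.
Insert 51: 51 > 29 → go right; 51 < 76 → go left; 51 < 69 → go left; 51 < 67 → go left; 51 < 66 → go left. Place as left child of 66.
Insert 39: 39 > 29 → go right; 39 < 76 → go left; 39 < 69 → go left; 39 < 67 → go left; 39 < 66 → go left; 39 < 51 → go left. Place as left child of 51.
Insert 59: 59 > 29 → go right; 59 < 76 → go left; 59 < 69 → go left; 59 < 67 → go left; 59 < 66 → go left; 59 > 51 → go right. Place as right child of 51.
Insert 50: 50 > 29 → go right; 50 < 76 → go left; 50 < 69 → go left; 50 < 67 → go left; 50 < 66 → go left; 50 < 51 → go left; 50 > 39 → go right. Place as right child of 39.
Insert 46: 46 > 29 → go right; 46 < 76 → go left; 46 < 69 → go left; 46 < 67 → go left; 46 < 66 → go left; 46 < 51 → go left; 46 > 39 → go right; 46 < 50 → go left. Place as left child of 50.
Insert 43: 43 > 29 → go right; 43 < 76 → go left; 43 < 69 → go left; 43 < 67 → go left; 43 < 66 → go left; 43 < 51 → go left; 43 > 39 → go right; 43 < 50 → go left; 43 < 46 → go left. Place as left child of 46.
Insert 77: 77 > 29 → go right; 77 > 76 → go right. Place as right child of 76.
Insert 10: 10 < 29 → go left. Place as left child of 29.
Insert 61: 61 > 29 → go right; 61 < 76 → go left; 61 < 69 → go left; 61 < 67 → go left; 61 < 66 → go left; 61 > 51 → go right; 61 > 59 → go right. Place as right child of 59.
Insert 17: 17 < 29 → go left; 17 > 10 → go right. Place as right child of 10.
Insert 33: 33 > 29 → go right; 33 < 76 → go left; 33 < 69 → go left; 33 < 67 → go left; 33 < 66 → go left; 33 < 51 → go left; 33 < 39 → go left. Place as left child of 39.
Insert 8: 8 < 29 → go left; 8 < 10 → go left. Place as left child of 10.
Insert 6: 6 < 29 → go left; 6 < 10 → go left; 6 < 8 → go left. Place as left child of 8.

Path to 50: 29 → 76 → 69 → 67 → 66 → 51 → 39 → 50
Path to 39: 29 → 76 → 69 → 67 → 66 → 51 → 39
39 lies on both paths and is an ancestor of the other node.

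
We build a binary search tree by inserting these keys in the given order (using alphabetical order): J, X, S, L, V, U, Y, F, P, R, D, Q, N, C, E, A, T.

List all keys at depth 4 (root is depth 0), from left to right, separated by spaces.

A P U

Insert J: tree is empty, so J becomes the root.
Insert X: X > J → go right. Place as right child of J.
Insert S: S > J → go right; S < X → go left. Place as left child of X.
Insert L: L > J → go right; L < X → go left; L < S → go left. Place as left child of S.
Insert V: V > J → go right; V < X → go left; V > S → go right. Place as right child of S.
Insert U: U > J → go right; U < X → go left; U > S → go right; U < V → go left. Place as left child of V.
Insert Y: Y > J → go right; Y > X → go right. Place as right child of X.
Insert F: F < J → go left. Place as left child of J.
Insert P: P > J → go right; P < X → go left; P < S → go left; P > L → go right. Place as right child of L.
Insert R: R > J → go right; R < X → go left; R < S → go left; R > L → go right; R > P → go right. Place as right child of P.
Insert D: D < J → go left; D < F → go left. Place as left child of F.
Insert Q: Q > J → go right; Q < X → go left; Q < S → go left; Q > L → go right; Q > P → go right; Q < R → go left. Place as left child of R.
Insert N: N > J → go right; N < X → go left; N < S → go left; N > L → go right; N < P → go left. Place as left child of P.
Insert C: C < J → go left; C < F → go left; C < D → go left. Place as left child of D.
Insert E: E < J → go left; E < F → go left; E > D → go right. Place as right child of D.
Insert A: A < J → go left; A < F → go left; A < D → go left; A < C → go left. Place as left child of C.
Insert T: T > J → go right; T < X → go left; T > S → go right; T < V → go left; T < U → go left. Place as left child of U.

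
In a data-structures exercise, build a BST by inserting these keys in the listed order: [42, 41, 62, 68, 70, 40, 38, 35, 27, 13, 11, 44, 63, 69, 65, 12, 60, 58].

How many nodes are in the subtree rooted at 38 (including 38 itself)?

6

Resulting structure (node: left, right):
  42: L=41, R=62
  41: L=40, R=–
  62: L=44, R=68
  68: L=63, R=70
  70: L=69, R=–
  40: L=38, R=–
  38: L=35, R=–
  35: L=27, R=–
  27: L=13, R=–
  13: L=11, R=–
  11: L=–, R=12
  44: L=–, R=60
  63: L=–, R=65
  69: L=–, R=–
  65: L=–, R=–
  12: L=–, R=–
  60: L=58, R=–
  58: L=–, R=–

Subtree rooted at 38 contains: 38, 35, 27, 13, 11, 12 — 6 nodes.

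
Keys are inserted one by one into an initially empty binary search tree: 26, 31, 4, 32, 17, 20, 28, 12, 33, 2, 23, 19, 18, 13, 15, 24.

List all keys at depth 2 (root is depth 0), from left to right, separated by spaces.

2 17 28 32

Insert 26: tree is empty, so 26 becomes the root.
Insert 31: 31 > 26 → go right. Place as right child of 26.
Insert 4: 4 < 26 → go left. Place as left child of 26.
Insert 32: 32 > 26 → go right; 32 > 31 → go right. Place as right child of 31.
Insert 17: 17 < 26 → go left; 17 > 4 → go right. Place as right child of 4.
Insert 20: 20 < 26 → go left; 20 > 4 → go right; 20 > 17 → go right. Place as right child of 17.
Insert 28: 28 > 26 → go right; 28 < 31 → go left. Place as left child of 31.
Insert 12: 12 < 26 → go left; 12 > 4 → go right; 12 < 17 → go left. Place as left child of 17.
Insert 33: 33 > 26 → go right; 33 > 31 → go right; 33 > 32 → go right. Place as right child of 32.
Insert 2: 2 < 26 → go left; 2 < 4 → go left. Place as left child of 4.
Insert 23: 23 < 26 → go left; 23 > 4 → go right; 23 > 17 → go right; 23 > 20 → go right. Place as right child of 20.
Insert 19: 19 < 26 → go left; 19 > 4 → go right; 19 > 17 → go right; 19 < 20 → go left. Place as left child of 20.
Insert 18: 18 < 26 → go left; 18 > 4 → go right; 18 > 17 → go right; 18 < 20 → go left; 18 < 19 → go left. Place as left child of 19.
Insert 13: 13 < 26 → go left; 13 > 4 → go right; 13 < 17 → go left; 13 > 12 → go right. Place as right child of 12.
Insert 15: 15 < 26 → go left; 15 > 4 → go right; 15 < 17 → go left; 15 > 12 → go right; 15 > 13 → go right. Place as right child of 13.
Insert 24: 24 < 26 → go left; 24 > 4 → go right; 24 > 17 → go right; 24 > 20 → go right; 24 > 23 → go right. Place as right child of 23.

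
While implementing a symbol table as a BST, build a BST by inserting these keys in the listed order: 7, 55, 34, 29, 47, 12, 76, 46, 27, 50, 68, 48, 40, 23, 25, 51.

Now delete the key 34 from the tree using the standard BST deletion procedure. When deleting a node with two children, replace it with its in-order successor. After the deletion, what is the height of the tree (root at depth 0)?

Insert 7: tree is empty, so 7 becomes the root.
Insert 55: 55 > 7 → go right. Place as right child of 7.
Insert 34: 34 > 7 → go right; 34 < 55 → go left. Place as left child of 55.
Insert 29: 29 > 7 → go right; 29 < 55 → go left; 29 < 34 → go left. Place as left child of 34.
Insert 47: 47 > 7 → go right; 47 < 55 → go left; 47 > 34 → go right. Place as right child of 34.
Insert 12: 12 > 7 → go right; 12 < 55 → go left; 12 < 34 → go left; 12 < 29 → go left. Place as left child of 29.
Insert 76: 76 > 7 → go right; 76 > 55 → go right. Place as right child of 55.
Insert 46: 46 > 7 → go right; 46 < 55 → go left; 46 > 34 → go right; 46 < 47 → go left. Place as left child of 47.
Insert 27: 27 > 7 → go right; 27 < 55 → go left; 27 < 34 → go left; 27 < 29 → go left; 27 > 12 → go right. Place as right child of 12.
Insert 50: 50 > 7 → go right; 50 < 55 → go left; 50 > 34 → go right; 50 > 47 → go right. Place as right child of 47.
Insert 68: 68 > 7 → go right; 68 > 55 → go right; 68 < 76 → go left. Place as left child of 76.
Insert 48: 48 > 7 → go right; 48 < 55 → go left; 48 > 34 → go right; 48 > 47 → go right; 48 < 50 → go left. Place as left child of 50.
Insert 40: 40 > 7 → go right; 40 < 55 → go left; 40 > 34 → go right; 40 < 47 → go left; 40 < 46 → go left. Place as left child of 46.
Insert 23: 23 > 7 → go right; 23 < 55 → go left; 23 < 34 → go left; 23 < 29 → go left; 23 > 12 → go right; 23 < 27 → go left. Place as left child of 27.
Insert 25: 25 > 7 → go right; 25 < 55 → go left; 25 < 34 → go left; 25 < 29 → go left; 25 > 12 → go right; 25 < 27 → go left; 25 > 23 → go right. Place as right child of 23.
Insert 51: 51 > 7 → go right; 51 < 55 → go left; 51 > 34 → go right; 51 > 47 → go right; 51 > 50 → go right. Place as right child of 50.

Delete 34 (two children — replace with in-order successor).
After deletion, deepest node is 25 at depth 7.

7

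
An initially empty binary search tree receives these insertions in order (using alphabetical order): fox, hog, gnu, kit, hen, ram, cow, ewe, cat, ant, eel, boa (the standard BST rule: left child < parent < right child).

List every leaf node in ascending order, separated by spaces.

Insert fox: tree is empty, so fox becomes the root.
Insert hog: hog > fox → go right. Place as right child of fox.
Insert gnu: gnu > fox → go right; gnu < hog → go left. Place as left child of hog.
Insert kit: kit > fox → go right; kit > hog → go right. Place as right child of hog.
Insert hen: hen > fox → go right; hen < hog → go left; hen > gnu → go right. Place as right child of gnu.
Insert ram: ram > fox → go right; ram > hog → go right; ram > kit → go right. Place as right child of kit.
Insert cow: cow < fox → go left. Place as left child of fox.
Insert ewe: ewe < fox → go left; ewe > cow → go right. Place as right child of cow.
Insert cat: cat < fox → go left; cat < cow → go left. Place as left child of cow.
Insert ant: ant < fox → go left; ant < cow → go left; ant < cat → go left. Place as left child of cat.
Insert eel: eel < fox → go left; eel > cow → go right; eel < ewe → go left. Place as left child of ewe.
Insert boa: boa < fox → go left; boa < cow → go left; boa < cat → go left; boa > ant → go right. Place as right child of ant.

boa eel hen ram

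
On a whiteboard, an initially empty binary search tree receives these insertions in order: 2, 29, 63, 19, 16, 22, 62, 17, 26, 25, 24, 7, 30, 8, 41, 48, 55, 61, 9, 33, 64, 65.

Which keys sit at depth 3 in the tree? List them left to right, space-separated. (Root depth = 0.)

Insert 2: tree is empty, so 2 becomes the root.
Insert 29: 29 > 2 → go right. Place as right child of 2.
Insert 63: 63 > 2 → go right; 63 > 29 → go right. Place as right child of 29.
Insert 19: 19 > 2 → go right; 19 < 29 → go left. Place as left child of 29.
Insert 16: 16 > 2 → go right; 16 < 29 → go left; 16 < 19 → go left. Place as left child of 19.
Insert 22: 22 > 2 → go right; 22 < 29 → go left; 22 > 19 → go right. Place as right child of 19.
Insert 62: 62 > 2 → go right; 62 > 29 → go right; 62 < 63 → go left. Place as left child of 63.
Insert 17: 17 > 2 → go right; 17 < 29 → go left; 17 < 19 → go left; 17 > 16 → go right. Place as right child of 16.
Insert 26: 26 > 2 → go right; 26 < 29 → go left; 26 > 19 → go right; 26 > 22 → go right. Place as right child of 22.
Insert 25: 25 > 2 → go right; 25 < 29 → go left; 25 > 19 → go right; 25 > 22 → go right; 25 < 26 → go left. Place as left child of 26.
Insert 24: 24 > 2 → go right; 24 < 29 → go left; 24 > 19 → go right; 24 > 22 → go right; 24 < 26 → go left; 24 < 25 → go left. Place as left child of 25.
Insert 7: 7 > 2 → go right; 7 < 29 → go left; 7 < 19 → go left; 7 < 16 → go left. Place as left child of 16.
Insert 30: 30 > 2 → go right; 30 > 29 → go right; 30 < 63 → go left; 30 < 62 → go left. Place as left child of 62.
Insert 8: 8 > 2 → go right; 8 < 29 → go left; 8 < 19 → go left; 8 < 16 → go left; 8 > 7 → go right. Place as right child of 7.
Insert 41: 41 > 2 → go right; 41 > 29 → go right; 41 < 63 → go left; 41 < 62 → go left; 41 > 30 → go right. Place as right child of 30.
Insert 48: 48 > 2 → go right; 48 > 29 → go right; 48 < 63 → go left; 48 < 62 → go left; 48 > 30 → go right; 48 > 41 → go right. Place as right child of 41.
Insert 55: 55 > 2 → go right; 55 > 29 → go right; 55 < 63 → go left; 55 < 62 → go left; 55 > 30 → go right; 55 > 41 → go right; 55 > 48 → go right. Place as right child of 48.
Insert 61: 61 > 2 → go right; 61 > 29 → go right; 61 < 63 → go left; 61 < 62 → go left; 61 > 30 → go right; 61 > 41 → go right; 61 > 48 → go right; 61 > 55 → go right. Place as right child of 55.
Insert 9: 9 > 2 → go right; 9 < 29 → go left; 9 < 19 → go left; 9 < 16 → go left; 9 > 7 → go right; 9 > 8 → go right. Place as right child of 8.
Insert 33: 33 > 2 → go right; 33 > 29 → go right; 33 < 63 → go left; 33 < 62 → go left; 33 > 30 → go right; 33 < 41 → go left. Place as left child of 41.
Insert 64: 64 > 2 → go right; 64 > 29 → go right; 64 > 63 → go right. Place as right child of 63.
Insert 65: 65 > 2 → go right; 65 > 29 → go right; 65 > 63 → go right; 65 > 64 → go right. Place as right child of 64.

16 22 62 64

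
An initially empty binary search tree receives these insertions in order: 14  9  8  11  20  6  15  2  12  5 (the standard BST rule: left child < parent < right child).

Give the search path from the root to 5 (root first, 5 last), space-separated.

14 9 8 6 2 5

Insert 14: tree is empty, so 14 becomes the root.
Insert 9: 9 < 14 → go left. Place as left child of 14.
Insert 8: 8 < 14 → go left; 8 < 9 → go left. Place as left child of 9.
Insert 11: 11 < 14 → go left; 11 > 9 → go right. Place as right child of 9.
Insert 20: 20 > 14 → go right. Place as right child of 14.
Insert 6: 6 < 14 → go left; 6 < 9 → go left; 6 < 8 → go left. Place as left child of 8.
Insert 15: 15 > 14 → go right; 15 < 20 → go left. Place as left child of 20.
Insert 2: 2 < 14 → go left; 2 < 9 → go left; 2 < 8 → go left; 2 < 6 → go left. Place as left child of 6.
Insert 12: 12 < 14 → go left; 12 > 9 → go right; 12 > 11 → go right. Place as right child of 11.
Insert 5: 5 < 14 → go left; 5 < 9 → go left; 5 < 8 → go left; 5 < 6 → go left; 5 > 2 → go right. Place as right child of 2.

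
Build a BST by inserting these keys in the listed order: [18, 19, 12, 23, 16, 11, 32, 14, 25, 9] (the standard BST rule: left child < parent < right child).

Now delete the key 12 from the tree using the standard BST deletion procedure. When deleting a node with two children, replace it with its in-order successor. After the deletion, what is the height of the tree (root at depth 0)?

18: root
19: right child of 18 (depth 1)
12: left child of 18 (depth 1)
23: right child of 19 (depth 2)
16: right child of 12 (depth 2)
11: left child of 12 (depth 2)
32: right child of 23 (depth 3)
14: left child of 16 (depth 3)
25: left child of 32 (depth 4)
9: left child of 11 (depth 3)

Delete 12 (two children — replace with in-order successor).
After deletion, deepest node is 25 at depth 4.

4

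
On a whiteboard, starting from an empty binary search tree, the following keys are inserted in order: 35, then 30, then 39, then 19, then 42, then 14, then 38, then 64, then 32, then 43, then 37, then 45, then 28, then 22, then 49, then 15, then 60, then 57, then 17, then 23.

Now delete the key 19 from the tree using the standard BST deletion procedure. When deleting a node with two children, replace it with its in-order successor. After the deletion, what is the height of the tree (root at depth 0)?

8

Insert 35: tree is empty, so 35 becomes the root.
Insert 30: 30 < 35 → go left. Place as left child of 35.
Insert 39: 39 > 35 → go right. Place as right child of 35.
Insert 19: 19 < 35 → go left; 19 < 30 → go left. Place as left child of 30.
Insert 42: 42 > 35 → go right; 42 > 39 → go right. Place as right child of 39.
Insert 14: 14 < 35 → go left; 14 < 30 → go left; 14 < 19 → go left. Place as left child of 19.
Insert 38: 38 > 35 → go right; 38 < 39 → go left. Place as left child of 39.
Insert 64: 64 > 35 → go right; 64 > 39 → go right; 64 > 42 → go right. Place as right child of 42.
Insert 32: 32 < 35 → go left; 32 > 30 → go right. Place as right child of 30.
Insert 43: 43 > 35 → go right; 43 > 39 → go right; 43 > 42 → go right; 43 < 64 → go left. Place as left child of 64.
Insert 37: 37 > 35 → go right; 37 < 39 → go left; 37 < 38 → go left. Place as left child of 38.
Insert 45: 45 > 35 → go right; 45 > 39 → go right; 45 > 42 → go right; 45 < 64 → go left; 45 > 43 → go right. Place as right child of 43.
Insert 28: 28 < 35 → go left; 28 < 30 → go left; 28 > 19 → go right. Place as right child of 19.
Insert 22: 22 < 35 → go left; 22 < 30 → go left; 22 > 19 → go right; 22 < 28 → go left. Place as left child of 28.
Insert 49: 49 > 35 → go right; 49 > 39 → go right; 49 > 42 → go right; 49 < 64 → go left; 49 > 43 → go right; 49 > 45 → go right. Place as right child of 45.
Insert 15: 15 < 35 → go left; 15 < 30 → go left; 15 < 19 → go left; 15 > 14 → go right. Place as right child of 14.
Insert 60: 60 > 35 → go right; 60 > 39 → go right; 60 > 42 → go right; 60 < 64 → go left; 60 > 43 → go right; 60 > 45 → go right; 60 > 49 → go right. Place as right child of 49.
Insert 57: 57 > 35 → go right; 57 > 39 → go right; 57 > 42 → go right; 57 < 64 → go left; 57 > 43 → go right; 57 > 45 → go right; 57 > 49 → go right; 57 < 60 → go left. Place as left child of 60.
Insert 17: 17 < 35 → go left; 17 < 30 → go left; 17 < 19 → go left; 17 > 14 → go right; 17 > 15 → go right. Place as right child of 15.
Insert 23: 23 < 35 → go left; 23 < 30 → go left; 23 > 19 → go right; 23 < 28 → go left; 23 > 22 → go right. Place as right child of 22.

Delete 19 (two children — replace with in-order successor).
After deletion, deepest node is 57 at depth 8.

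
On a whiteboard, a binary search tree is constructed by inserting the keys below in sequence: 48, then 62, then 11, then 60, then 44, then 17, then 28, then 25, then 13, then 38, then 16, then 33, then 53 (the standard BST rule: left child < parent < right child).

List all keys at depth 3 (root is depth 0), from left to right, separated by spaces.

Resulting structure (node: left, right):
  48: L=11, R=62
  62: L=60, R=–
  11: L=–, R=44
  60: L=53, R=–
  44: L=17, R=–
  17: L=13, R=28
  28: L=25, R=38
  25: L=–, R=–
  13: L=–, R=16
  38: L=33, R=–
  16: L=–, R=–
  33: L=–, R=–
  53: L=–, R=–

17 53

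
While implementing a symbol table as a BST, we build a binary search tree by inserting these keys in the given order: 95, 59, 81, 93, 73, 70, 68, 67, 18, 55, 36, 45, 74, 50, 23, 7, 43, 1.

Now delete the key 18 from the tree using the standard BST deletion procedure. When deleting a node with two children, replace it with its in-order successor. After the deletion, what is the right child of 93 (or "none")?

none

95: root
59: left child of 95 (depth 1)
81: right child of 59 (depth 2)
93: right child of 81 (depth 3)
73: left child of 81 (depth 3)
70: left child of 73 (depth 4)
68: left child of 70 (depth 5)
67: left child of 68 (depth 6)
18: left child of 59 (depth 2)
55: right child of 18 (depth 3)
36: left child of 55 (depth 4)
45: right child of 36 (depth 5)
74: right child of 73 (depth 4)
50: right child of 45 (depth 6)
23: left child of 36 (depth 5)
7: left child of 18 (depth 3)
43: left child of 45 (depth 6)
1: left child of 7 (depth 4)

Delete 18 (two children — replace with in-order successor).
After deletion, 93's right child: none.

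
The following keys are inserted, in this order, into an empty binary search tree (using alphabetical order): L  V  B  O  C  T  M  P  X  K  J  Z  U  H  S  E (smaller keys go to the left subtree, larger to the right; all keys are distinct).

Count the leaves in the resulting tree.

Insert L: tree is empty, so L becomes the root.
Insert V: V > L → go right. Place as right child of L.
Insert B: B < L → go left. Place as left child of L.
Insert O: O > L → go right; O < V → go left. Place as left child of V.
Insert C: C < L → go left; C > B → go right. Place as right child of B.
Insert T: T > L → go right; T < V → go left; T > O → go right. Place as right child of O.
Insert M: M > L → go right; M < V → go left; M < O → go left. Place as left child of O.
Insert P: P > L → go right; P < V → go left; P > O → go right; P < T → go left. Place as left child of T.
Insert X: X > L → go right; X > V → go right. Place as right child of V.
Insert K: K < L → go left; K > B → go right; K > C → go right. Place as right child of C.
Insert J: J < L → go left; J > B → go right; J > C → go right; J < K → go left. Place as left child of K.
Insert Z: Z > L → go right; Z > V → go right; Z > X → go right. Place as right child of X.
Insert U: U > L → go right; U < V → go left; U > O → go right; U > T → go right. Place as right child of T.
Insert H: H < L → go left; H > B → go right; H > C → go right; H < K → go left; H < J → go left. Place as left child of J.
Insert S: S > L → go right; S < V → go left; S > O → go right; S < T → go left; S > P → go right. Place as right child of P.
Insert E: E < L → go left; E > B → go right; E > C → go right; E < K → go left; E < J → go left; E < H → go left. Place as left child of H.

Leaves: E, M, S, U, Z — 5 in total.

5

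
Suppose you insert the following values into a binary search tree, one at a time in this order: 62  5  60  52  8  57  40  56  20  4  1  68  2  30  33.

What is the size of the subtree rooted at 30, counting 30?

2

Insert 62: tree is empty, so 62 becomes the root.
Insert 5: 5 < 62 → go left. Place as left child of 62.
Insert 60: 60 < 62 → go left; 60 > 5 → go right. Place as right child of 5.
Insert 52: 52 < 62 → go left; 52 > 5 → go right; 52 < 60 → go left. Place as left child of 60.
Insert 8: 8 < 62 → go left; 8 > 5 → go right; 8 < 60 → go left; 8 < 52 → go left. Place as left child of 52.
Insert 57: 57 < 62 → go left; 57 > 5 → go right; 57 < 60 → go left; 57 > 52 → go right. Place as right child of 52.
Insert 40: 40 < 62 → go left; 40 > 5 → go right; 40 < 60 → go left; 40 < 52 → go left; 40 > 8 → go right. Place as right child of 8.
Insert 56: 56 < 62 → go left; 56 > 5 → go right; 56 < 60 → go left; 56 > 52 → go right; 56 < 57 → go left. Place as left child of 57.
Insert 20: 20 < 62 → go left; 20 > 5 → go right; 20 < 60 → go left; 20 < 52 → go left; 20 > 8 → go right; 20 < 40 → go left. Place as left child of 40.
Insert 4: 4 < 62 → go left; 4 < 5 → go left. Place as left child of 5.
Insert 1: 1 < 62 → go left; 1 < 5 → go left; 1 < 4 → go left. Place as left child of 4.
Insert 68: 68 > 62 → go right. Place as right child of 62.
Insert 2: 2 < 62 → go left; 2 < 5 → go left; 2 < 4 → go left; 2 > 1 → go right. Place as right child of 1.
Insert 30: 30 < 62 → go left; 30 > 5 → go right; 30 < 60 → go left; 30 < 52 → go left; 30 > 8 → go right; 30 < 40 → go left; 30 > 20 → go right. Place as right child of 20.
Insert 33: 33 < 62 → go left; 33 > 5 → go right; 33 < 60 → go left; 33 < 52 → go left; 33 > 8 → go right; 33 < 40 → go left; 33 > 20 → go right; 33 > 30 → go right. Place as right child of 30.

Subtree rooted at 30 contains: 30, 33 — 2 nodes.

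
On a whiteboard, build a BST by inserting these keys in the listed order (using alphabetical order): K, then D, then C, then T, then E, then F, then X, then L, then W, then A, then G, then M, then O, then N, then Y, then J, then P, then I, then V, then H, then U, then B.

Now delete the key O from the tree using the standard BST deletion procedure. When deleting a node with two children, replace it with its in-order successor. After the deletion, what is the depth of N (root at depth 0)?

5

Insert K: tree is empty, so K becomes the root.
Insert D: D < K → go left. Place as left child of K.
Insert C: C < K → go left; C < D → go left. Place as left child of D.
Insert T: T > K → go right. Place as right child of K.
Insert E: E < K → go left; E > D → go right. Place as right child of D.
Insert F: F < K → go left; F > D → go right; F > E → go right. Place as right child of E.
Insert X: X > K → go right; X > T → go right. Place as right child of T.
Insert L: L > K → go right; L < T → go left. Place as left child of T.
Insert W: W > K → go right; W > T → go right; W < X → go left. Place as left child of X.
Insert A: A < K → go left; A < D → go left; A < C → go left. Place as left child of C.
Insert G: G < K → go left; G > D → go right; G > E → go right; G > F → go right. Place as right child of F.
Insert M: M > K → go right; M < T → go left; M > L → go right. Place as right child of L.
Insert O: O > K → go right; O < T → go left; O > L → go right; O > M → go right. Place as right child of M.
Insert N: N > K → go right; N < T → go left; N > L → go right; N > M → go right; N < O → go left. Place as left child of O.
Insert Y: Y > K → go right; Y > T → go right; Y > X → go right. Place as right child of X.
Insert J: J < K → go left; J > D → go right; J > E → go right; J > F → go right; J > G → go right. Place as right child of G.
Insert P: P > K → go right; P < T → go left; P > L → go right; P > M → go right; P > O → go right. Place as right child of O.
Insert I: I < K → go left; I > D → go right; I > E → go right; I > F → go right; I > G → go right; I < J → go left. Place as left child of J.
Insert V: V > K → go right; V > T → go right; V < X → go left; V < W → go left. Place as left child of W.
Insert H: H < K → go left; H > D → go right; H > E → go right; H > F → go right; H > G → go right; H < J → go left; H < I → go left. Place as left child of I.
Insert U: U > K → go right; U > T → go right; U < X → go left; U < W → go left; U < V → go left. Place as left child of V.
Insert B: B < K → go left; B < D → go left; B < C → go left; B > A → go right. Place as right child of A.

Delete O (two children — replace with in-order successor).
After deletion, path to N: K → T → L → M → P → N.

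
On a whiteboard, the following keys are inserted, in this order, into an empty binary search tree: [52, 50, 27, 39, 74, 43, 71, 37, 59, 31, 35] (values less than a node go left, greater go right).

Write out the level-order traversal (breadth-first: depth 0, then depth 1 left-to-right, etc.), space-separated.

52 50 74 27 71 39 59 37 43 31 35

52: root
50: left child of 52 (depth 1)
27: left child of 50 (depth 2)
39: right child of 27 (depth 3)
74: right child of 52 (depth 1)
43: right child of 39 (depth 4)
71: left child of 74 (depth 2)
37: left child of 39 (depth 4)
59: left child of 71 (depth 3)
31: left child of 37 (depth 5)
35: right child of 31 (depth 6)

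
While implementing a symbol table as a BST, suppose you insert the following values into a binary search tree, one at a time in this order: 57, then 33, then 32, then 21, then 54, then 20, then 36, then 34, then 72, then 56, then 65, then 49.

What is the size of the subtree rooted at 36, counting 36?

3

Insert 57: tree is empty, so 57 becomes the root.
Insert 33: 33 < 57 → go left. Place as left child of 57.
Insert 32: 32 < 57 → go left; 32 < 33 → go left. Place as left child of 33.
Insert 21: 21 < 57 → go left; 21 < 33 → go left; 21 < 32 → go left. Place as left child of 32.
Insert 54: 54 < 57 → go left; 54 > 33 → go right. Place as right child of 33.
Insert 20: 20 < 57 → go left; 20 < 33 → go left; 20 < 32 → go left; 20 < 21 → go left. Place as left child of 21.
Insert 36: 36 < 57 → go left; 36 > 33 → go right; 36 < 54 → go left. Place as left child of 54.
Insert 34: 34 < 57 → go left; 34 > 33 → go right; 34 < 54 → go left; 34 < 36 → go left. Place as left child of 36.
Insert 72: 72 > 57 → go right. Place as right child of 57.
Insert 56: 56 < 57 → go left; 56 > 33 → go right; 56 > 54 → go right. Place as right child of 54.
Insert 65: 65 > 57 → go right; 65 < 72 → go left. Place as left child of 72.
Insert 49: 49 < 57 → go left; 49 > 33 → go right; 49 < 54 → go left; 49 > 36 → go right. Place as right child of 36.

Subtree rooted at 36 contains: 36, 34, 49 — 3 nodes.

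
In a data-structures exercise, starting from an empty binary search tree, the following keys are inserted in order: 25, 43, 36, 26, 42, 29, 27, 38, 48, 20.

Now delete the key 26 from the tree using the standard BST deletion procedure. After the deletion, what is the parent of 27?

Insert 25: tree is empty, so 25 becomes the root.
Insert 43: 43 > 25 → go right. Place as right child of 25.
Insert 36: 36 > 25 → go right; 36 < 43 → go left. Place as left child of 43.
Insert 26: 26 > 25 → go right; 26 < 43 → go left; 26 < 36 → go left. Place as left child of 36.
Insert 42: 42 > 25 → go right; 42 < 43 → go left; 42 > 36 → go right. Place as right child of 36.
Insert 29: 29 > 25 → go right; 29 < 43 → go left; 29 < 36 → go left; 29 > 26 → go right. Place as right child of 26.
Insert 27: 27 > 25 → go right; 27 < 43 → go left; 27 < 36 → go left; 27 > 26 → go right; 27 < 29 → go left. Place as left child of 29.
Insert 38: 38 > 25 → go right; 38 < 43 → go left; 38 > 36 → go right; 38 < 42 → go left. Place as left child of 42.
Insert 48: 48 > 25 → go right; 48 > 43 → go right. Place as right child of 43.
Insert 20: 20 < 25 → go left. Place as left child of 25.

Delete 26 (at most one child — splice it out).
After deletion, 27's parent is 29.

29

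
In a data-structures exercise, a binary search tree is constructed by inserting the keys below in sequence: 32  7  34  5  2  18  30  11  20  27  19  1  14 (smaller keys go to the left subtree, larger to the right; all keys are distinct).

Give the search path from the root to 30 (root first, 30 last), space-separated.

32 7 18 30

32: root
7: left child of 32 (depth 1)
34: right child of 32 (depth 1)
5: left child of 7 (depth 2)
2: left child of 5 (depth 3)
18: right child of 7 (depth 2)
30: right child of 18 (depth 3)
11: left child of 18 (depth 3)
20: left child of 30 (depth 4)
27: right child of 20 (depth 5)
19: left child of 20 (depth 5)
1: left child of 2 (depth 4)
14: right child of 11 (depth 4)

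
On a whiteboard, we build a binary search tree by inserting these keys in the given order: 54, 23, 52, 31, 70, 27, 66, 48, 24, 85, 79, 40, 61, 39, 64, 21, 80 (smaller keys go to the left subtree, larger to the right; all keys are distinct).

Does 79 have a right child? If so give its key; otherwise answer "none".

80

54: root
23: left child of 54 (depth 1)
52: right child of 23 (depth 2)
31: left child of 52 (depth 3)
70: right child of 54 (depth 1)
27: left child of 31 (depth 4)
66: left child of 70 (depth 2)
48: right child of 31 (depth 4)
24: left child of 27 (depth 5)
85: right child of 70 (depth 2)
79: left child of 85 (depth 3)
40: left child of 48 (depth 5)
61: left child of 66 (depth 3)
39: left child of 40 (depth 6)
64: right child of 61 (depth 4)
21: left child of 23 (depth 2)
80: right child of 79 (depth 4)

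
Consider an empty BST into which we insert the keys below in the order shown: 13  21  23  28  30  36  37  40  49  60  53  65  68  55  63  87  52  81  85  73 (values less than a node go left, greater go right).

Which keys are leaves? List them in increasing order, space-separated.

13: root
21: right child of 13 (depth 1)
23: right child of 21 (depth 2)
28: right child of 23 (depth 3)
30: right child of 28 (depth 4)
36: right child of 30 (depth 5)
37: right child of 36 (depth 6)
40: right child of 37 (depth 7)
49: right child of 40 (depth 8)
60: right child of 49 (depth 9)
53: left child of 60 (depth 10)
65: right child of 60 (depth 10)
68: right child of 65 (depth 11)
55: right child of 53 (depth 11)
63: left child of 65 (depth 11)
87: right child of 68 (depth 12)
52: left child of 53 (depth 11)
81: left child of 87 (depth 13)
85: right child of 81 (depth 14)
73: left child of 81 (depth 14)

52 55 63 73 85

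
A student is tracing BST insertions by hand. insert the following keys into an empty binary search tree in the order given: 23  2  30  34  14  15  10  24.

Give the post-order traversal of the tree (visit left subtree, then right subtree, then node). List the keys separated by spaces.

10 15 14 2 24 34 30 23

23: root
2: left child of 23 (depth 1)
30: right child of 23 (depth 1)
34: right child of 30 (depth 2)
14: right child of 2 (depth 2)
15: right child of 14 (depth 3)
10: left child of 14 (depth 3)
24: left child of 30 (depth 2)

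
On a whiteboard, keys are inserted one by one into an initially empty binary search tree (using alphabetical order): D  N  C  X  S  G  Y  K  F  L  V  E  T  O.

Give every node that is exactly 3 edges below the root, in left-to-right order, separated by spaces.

F K S Y

Insert D: tree is empty, so D becomes the root.
Insert N: N > D → go right. Place as right child of D.
Insert C: C < D → go left. Place as left child of D.
Insert X: X > D → go right; X > N → go right. Place as right child of N.
Insert S: S > D → go right; S > N → go right; S < X → go left. Place as left child of X.
Insert G: G > D → go right; G < N → go left. Place as left child of N.
Insert Y: Y > D → go right; Y > N → go right; Y > X → go right. Place as right child of X.
Insert K: K > D → go right; K < N → go left; K > G → go right. Place as right child of G.
Insert F: F > D → go right; F < N → go left; F < G → go left. Place as left child of G.
Insert L: L > D → go right; L < N → go left; L > G → go right; L > K → go right. Place as right child of K.
Insert V: V > D → go right; V > N → go right; V < X → go left; V > S → go right. Place as right child of S.
Insert E: E > D → go right; E < N → go left; E < G → go left; E < F → go left. Place as left child of F.
Insert T: T > D → go right; T > N → go right; T < X → go left; T > S → go right; T < V → go left. Place as left child of V.
Insert O: O > D → go right; O > N → go right; O < X → go left; O < S → go left. Place as left child of S.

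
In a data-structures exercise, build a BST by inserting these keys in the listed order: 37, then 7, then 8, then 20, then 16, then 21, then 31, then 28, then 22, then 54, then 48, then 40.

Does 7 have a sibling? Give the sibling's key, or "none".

Insert 37: tree is empty, so 37 becomes the root.
Insert 7: 7 < 37 → go left. Place as left child of 37.
Insert 8: 8 < 37 → go left; 8 > 7 → go right. Place as right child of 7.
Insert 20: 20 < 37 → go left; 20 > 7 → go right; 20 > 8 → go right. Place as right child of 8.
Insert 16: 16 < 37 → go left; 16 > 7 → go right; 16 > 8 → go right; 16 < 20 → go left. Place as left child of 20.
Insert 21: 21 < 37 → go left; 21 > 7 → go right; 21 > 8 → go right; 21 > 20 → go right. Place as right child of 20.
Insert 31: 31 < 37 → go left; 31 > 7 → go right; 31 > 8 → go right; 31 > 20 → go right; 31 > 21 → go right. Place as right child of 21.
Insert 28: 28 < 37 → go left; 28 > 7 → go right; 28 > 8 → go right; 28 > 20 → go right; 28 > 21 → go right; 28 < 31 → go left. Place as left child of 31.
Insert 22: 22 < 37 → go left; 22 > 7 → go right; 22 > 8 → go right; 22 > 20 → go right; 22 > 21 → go right; 22 < 31 → go left; 22 < 28 → go left. Place as left child of 28.
Insert 54: 54 > 37 → go right. Place as right child of 37.
Insert 48: 48 > 37 → go right; 48 < 54 → go left. Place as left child of 54.
Insert 40: 40 > 37 → go right; 40 < 54 → go left; 40 < 48 → go left. Place as left child of 48.

7's parent is 37; the other child of 37 is 54.

54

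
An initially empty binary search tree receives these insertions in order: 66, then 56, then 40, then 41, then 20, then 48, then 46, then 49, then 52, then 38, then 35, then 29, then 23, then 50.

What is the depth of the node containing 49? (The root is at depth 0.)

66: root
56: left child of 66 (depth 1)
40: left child of 56 (depth 2)
41: right child of 40 (depth 3)
20: left child of 40 (depth 3)
48: right child of 41 (depth 4)
46: left child of 48 (depth 5)
49: right child of 48 (depth 5)
52: right child of 49 (depth 6)
38: right child of 20 (depth 4)
35: left child of 38 (depth 5)
29: left child of 35 (depth 6)
23: left child of 29 (depth 7)
50: left child of 52 (depth 7)

Path to 49: 66 → 56 → 40 → 41 → 48 → 49, which is 5 edges.

5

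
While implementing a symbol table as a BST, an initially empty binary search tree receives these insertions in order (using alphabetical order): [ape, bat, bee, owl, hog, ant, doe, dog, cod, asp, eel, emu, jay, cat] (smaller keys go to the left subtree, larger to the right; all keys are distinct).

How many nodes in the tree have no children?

5

Resulting structure (node: left, right):
  ape: L=ant, R=bat
  bat: L=asp, R=bee
  bee: L=–, R=owl
  owl: L=hog, R=–
  hog: L=doe, R=jay
  ant: L=–, R=–
  doe: L=cod, R=dog
  dog: L=–, R=eel
  cod: L=cat, R=–
  asp: L=–, R=–
  eel: L=–, R=emu
  emu: L=–, R=–
  jay: L=–, R=–
  cat: L=–, R=–

Leaves: ant, asp, cat, emu, jay — 5 in total.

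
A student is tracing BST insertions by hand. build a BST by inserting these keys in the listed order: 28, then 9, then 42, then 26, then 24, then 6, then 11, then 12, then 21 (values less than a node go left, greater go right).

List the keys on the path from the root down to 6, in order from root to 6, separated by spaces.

28 9 6

28: root
9: left child of 28 (depth 1)
42: right child of 28 (depth 1)
26: right child of 9 (depth 2)
24: left child of 26 (depth 3)
6: left child of 9 (depth 2)
11: left child of 24 (depth 4)
12: right child of 11 (depth 5)
21: right child of 12 (depth 6)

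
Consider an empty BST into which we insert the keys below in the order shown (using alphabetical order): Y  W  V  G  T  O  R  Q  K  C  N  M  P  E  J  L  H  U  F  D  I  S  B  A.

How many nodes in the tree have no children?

8

Insert Y: tree is empty, so Y becomes the root.
Insert W: W < Y → go left. Place as left child of Y.
Insert V: V < Y → go left; V < W → go left. Place as left child of W.
Insert G: G < Y → go left; G < W → go left; G < V → go left. Place as left child of V.
Insert T: T < Y → go left; T < W → go left; T < V → go left; T > G → go right. Place as right child of G.
Insert O: O < Y → go left; O < W → go left; O < V → go left; O > G → go right; O < T → go left. Place as left child of T.
Insert R: R < Y → go left; R < W → go left; R < V → go left; R > G → go right; R < T → go left; R > O → go right. Place as right child of O.
Insert Q: Q < Y → go left; Q < W → go left; Q < V → go left; Q > G → go right; Q < T → go left; Q > O → go right; Q < R → go left. Place as left child of R.
Insert K: K < Y → go left; K < W → go left; K < V → go left; K > G → go right; K < T → go left; K < O → go left. Place as left child of O.
Insert C: C < Y → go left; C < W → go left; C < V → go left; C < G → go left. Place as left child of G.
Insert N: N < Y → go left; N < W → go left; N < V → go left; N > G → go right; N < T → go left; N < O → go left; N > K → go right. Place as right child of K.
Insert M: M < Y → go left; M < W → go left; M < V → go left; M > G → go right; M < T → go left; M < O → go left; M > K → go right; M < N → go left. Place as left child of N.
Insert P: P < Y → go left; P < W → go left; P < V → go left; P > G → go right; P < T → go left; P > O → go right; P < R → go left; P < Q → go left. Place as left child of Q.
Insert E: E < Y → go left; E < W → go left; E < V → go left; E < G → go left; E > C → go right. Place as right child of C.
Insert J: J < Y → go left; J < W → go left; J < V → go left; J > G → go right; J < T → go left; J < O → go left; J < K → go left. Place as left child of K.
Insert L: L < Y → go left; L < W → go left; L < V → go left; L > G → go right; L < T → go left; L < O → go left; L > K → go right; L < N → go left; L < M → go left. Place as left child of M.
Insert H: H < Y → go left; H < W → go left; H < V → go left; H > G → go right; H < T → go left; H < O → go left; H < K → go left; H < J → go left. Place as left child of J.
Insert U: U < Y → go left; U < W → go left; U < V → go left; U > G → go right; U > T → go right. Place as right child of T.
Insert F: F < Y → go left; F < W → go left; F < V → go left; F < G → go left; F > C → go right; F > E → go right. Place as right child of E.
Insert D: D < Y → go left; D < W → go left; D < V → go left; D < G → go left; D > C → go right; D < E → go left. Place as left child of E.
Insert I: I < Y → go left; I < W → go left; I < V → go left; I > G → go right; I < T → go left; I < O → go left; I < K → go left; I < J → go left; I > H → go right. Place as right child of H.
Insert S: S < Y → go left; S < W → go left; S < V → go left; S > G → go right; S < T → go left; S > O → go right; S > R → go right. Place as right child of R.
Insert B: B < Y → go left; B < W → go left; B < V → go left; B < G → go left; B < C → go left. Place as left child of C.
Insert A: A < Y → go left; A < W → go left; A < V → go left; A < G → go left; A < C → go left; A < B → go left. Place as left child of B.

Leaves: A, D, F, I, L, P, S, U — 8 in total.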